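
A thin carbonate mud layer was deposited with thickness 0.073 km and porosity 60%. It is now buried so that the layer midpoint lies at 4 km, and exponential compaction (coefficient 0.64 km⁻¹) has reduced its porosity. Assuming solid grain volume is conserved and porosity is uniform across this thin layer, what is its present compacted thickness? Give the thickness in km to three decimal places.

Porosity at 4 km: φ = 0.6·exp(−0.64×4) = 0.0464
Solid-volume conservation: h(1−φ) = h₀(1−φ₀) ⇒ h = h₀·(1−φ₀)/(1−φ)
h = 0.073 × (1 − 0.6)/(1 − 0.0464) = 0.073 × 0.4195 = 0.0306 km

0.031 km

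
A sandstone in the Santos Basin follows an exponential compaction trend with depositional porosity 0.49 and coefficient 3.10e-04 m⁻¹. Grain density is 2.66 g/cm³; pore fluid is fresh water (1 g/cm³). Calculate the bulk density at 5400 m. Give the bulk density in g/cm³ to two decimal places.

2.51 g/cm³

Working in km (1 km = 1000 m; c in km⁻¹ = c in m⁻¹ × 1000):
Porosity at depth: phi = 0.49·exp(−0.31×5.4) = 0.49×0.1875 = 0.0919
Bulk density: ρ_b = (1−phi)ρ_g + phi·ρ_f = 0.9081×2.66 + 0.0919×1
       = 2.416 + 0.092 = 2.507 g/cm³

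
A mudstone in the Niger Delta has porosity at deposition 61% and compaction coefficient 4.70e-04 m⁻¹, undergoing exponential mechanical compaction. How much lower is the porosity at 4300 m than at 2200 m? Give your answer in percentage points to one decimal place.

Working in km (1 km = 1000 m; c in km⁻¹ = c in m⁻¹ × 1000):
phi(2.2) = 0.61·e^(−0.47×2.2) = 0.2169
phi(4.3) = 0.61·e^(−0.47×4.3) = 0.0808
Δphi = 0.2169 − 0.0808 = 0.1361

13.6 percentage points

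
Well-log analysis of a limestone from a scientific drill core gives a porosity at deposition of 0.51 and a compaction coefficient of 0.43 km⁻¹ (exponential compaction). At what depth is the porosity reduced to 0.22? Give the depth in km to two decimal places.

Invert Athy's law: d = ln(phi₀/phi) / β
d = ln(0.51/0.22) / 0.43 = ln(2.318) / 0.43 = 0.8408 / 0.43 = 1.955 km

1.96 km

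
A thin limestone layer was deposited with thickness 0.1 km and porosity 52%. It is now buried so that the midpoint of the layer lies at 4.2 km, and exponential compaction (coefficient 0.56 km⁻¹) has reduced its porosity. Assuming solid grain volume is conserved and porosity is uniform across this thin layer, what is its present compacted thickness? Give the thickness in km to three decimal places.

0.050 km

Porosity at 4.2 km: φ = 0.52·exp(−0.56×4.2) = 0.0495
Solid-volume conservation: h(1−φ) = h₀(1−φ₀) ⇒ h = h₀·(1−φ₀)/(1−φ)
h = 0.1 × (1 − 0.52)/(1 − 0.0495) = 0.1 × 0.5050 = 0.0505 km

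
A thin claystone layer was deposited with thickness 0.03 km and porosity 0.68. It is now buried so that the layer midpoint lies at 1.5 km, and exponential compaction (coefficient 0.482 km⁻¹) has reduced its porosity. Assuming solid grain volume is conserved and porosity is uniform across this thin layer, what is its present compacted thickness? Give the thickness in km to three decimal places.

Porosity at 1.5 km: n = 0.68·exp(−0.482×1.5) = 0.3300
Solid-volume conservation: h(1−n) = h₀(1−n₀) ⇒ h = h₀·(1−n₀)/(1−n)
h = 0.03 × (1 − 0.68)/(1 − 0.3300) = 0.03 × 0.4776 = 0.0143 km

0.014 km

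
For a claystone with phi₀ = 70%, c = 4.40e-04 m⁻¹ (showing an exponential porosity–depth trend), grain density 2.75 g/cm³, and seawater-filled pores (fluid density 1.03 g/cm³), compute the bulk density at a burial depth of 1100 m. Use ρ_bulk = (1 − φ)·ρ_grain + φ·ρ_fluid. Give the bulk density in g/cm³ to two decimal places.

Working in km (1 km = 1000 m; c in km⁻¹ = c in m⁻¹ × 1000):
Porosity at depth: phi = 0.7·exp(−0.44×1.1) = 0.7×0.6163 = 0.4314
Bulk density: ρ_b = (1−phi)ρ_g + phi·ρ_f = 0.5686×2.75 + 0.4314×1.03
       = 1.564 + 0.444 = 2.008 g/cm³

2.01 g/cm³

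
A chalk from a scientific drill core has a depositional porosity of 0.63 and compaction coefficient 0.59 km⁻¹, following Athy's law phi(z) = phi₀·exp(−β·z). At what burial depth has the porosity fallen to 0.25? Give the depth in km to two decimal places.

Invert Athy's law: z = ln(phi₀/phi) / β
z = ln(0.63/0.25) / 0.59 = ln(2.52) / 0.59 = 0.9243 / 0.59 = 1.567 km

1.57 km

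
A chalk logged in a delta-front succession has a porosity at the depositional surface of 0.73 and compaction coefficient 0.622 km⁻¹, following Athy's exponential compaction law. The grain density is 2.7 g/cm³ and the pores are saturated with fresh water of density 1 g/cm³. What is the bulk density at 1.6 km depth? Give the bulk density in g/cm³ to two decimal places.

2.24 g/cm³

Porosity at depth: phi = 0.73·exp(−0.622×1.6) = 0.73×0.3696 = 0.2698
Bulk density: ρ_b = (1−phi)ρ_g + phi·ρ_f = 0.7302×2.7 + 0.2698×1
       = 1.971 + 0.270 = 2.241 g/cm³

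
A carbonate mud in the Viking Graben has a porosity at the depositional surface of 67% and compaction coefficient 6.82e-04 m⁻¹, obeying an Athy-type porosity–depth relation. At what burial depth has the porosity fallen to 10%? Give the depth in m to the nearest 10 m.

Working in km (1 km = 1000 m; k in km⁻¹ = k in m⁻¹ × 1000):
Invert Athy's law: d = ln(phi₀/phi) / k
d = ln(0.67/0.1) / 0.682 = ln(6.7) / 0.682 = 1.9021 / 0.682 = 2.789 km

2790 m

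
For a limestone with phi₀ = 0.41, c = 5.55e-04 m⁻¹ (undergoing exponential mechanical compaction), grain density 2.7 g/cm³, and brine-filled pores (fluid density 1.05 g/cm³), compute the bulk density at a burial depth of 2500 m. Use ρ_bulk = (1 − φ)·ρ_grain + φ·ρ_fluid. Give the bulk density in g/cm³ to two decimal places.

Working in km (1 km = 1000 m; c in km⁻¹ = c in m⁻¹ × 1000):
Porosity at depth: phi = 0.41·exp(−0.555×2.5) = 0.41×0.2497 = 0.1024
Bulk density: ρ_b = (1−phi)ρ_g + phi·ρ_f = 0.8976×2.7 + 0.1024×1.05
       = 2.424 + 0.107 = 2.531 g/cm³

2.53 g/cm³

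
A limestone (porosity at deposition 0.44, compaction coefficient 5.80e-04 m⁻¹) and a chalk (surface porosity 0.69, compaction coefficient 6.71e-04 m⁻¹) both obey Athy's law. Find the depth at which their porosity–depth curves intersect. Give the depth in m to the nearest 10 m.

4940 m

Working in km (1 km = 1000 m; k in km⁻¹ = k in m⁻¹ × 1000):
Set φ₀ₐ e^(−kₐz) = φ₀ᵦ e^(−kᵦz) ⇒ ln(φ₀ₐ/φ₀ᵦ) = (kₐ − kᵦ)·z
z = ln(0.44/0.69) / (0.58 − 0.671) = -0.4499 / -0.091 = 4.944 km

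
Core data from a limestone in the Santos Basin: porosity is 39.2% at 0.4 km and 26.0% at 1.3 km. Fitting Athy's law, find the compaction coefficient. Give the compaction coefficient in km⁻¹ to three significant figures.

Athy: phi(Z) = phi₀ e^(−βZ) ⇒ phi₁/phi₂ = e^{β(Z₂−Z₁)} ⇒ β = ln(phi₁/phi₂)/(Z₂−Z₁)
β = ln(0.392/0.26) / (1.3 − 0.4) = ln(1.508) / 0.9 = 0.4106 / 0.9 = 0.4562 km⁻¹

0.456 km⁻¹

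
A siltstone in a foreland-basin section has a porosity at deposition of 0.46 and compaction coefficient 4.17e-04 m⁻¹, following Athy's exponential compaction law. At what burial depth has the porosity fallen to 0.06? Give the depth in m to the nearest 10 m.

Working in km (1 km = 1000 m; β in km⁻¹ = β in m⁻¹ × 1000):
Invert Athy's law: d = ln(n₀/n) / β
d = ln(0.46/0.06) / 0.417 = ln(7.667) / 0.417 = 2.0369 / 0.417 = 4.885 km

4880 m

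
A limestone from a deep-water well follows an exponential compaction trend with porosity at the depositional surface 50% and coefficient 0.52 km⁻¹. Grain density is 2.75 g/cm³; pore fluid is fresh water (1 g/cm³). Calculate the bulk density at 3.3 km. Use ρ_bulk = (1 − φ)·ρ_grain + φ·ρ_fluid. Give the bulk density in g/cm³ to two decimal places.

2.59 g/cm³

Porosity at depth: n = 0.5·exp(−0.52×3.3) = 0.5×0.1798 = 0.0899
Bulk density: ρ_b = (1−n)ρ_g + n·ρ_f = 0.9101×2.75 + 0.0899×1
       = 2.503 + 0.090 = 2.593 g/cm³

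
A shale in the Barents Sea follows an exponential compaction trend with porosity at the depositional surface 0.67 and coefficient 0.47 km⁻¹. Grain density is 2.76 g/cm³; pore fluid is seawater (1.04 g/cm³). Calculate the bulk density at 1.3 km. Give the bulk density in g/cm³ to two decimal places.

Porosity at depth: phi = 0.67·exp(−0.47×1.3) = 0.67×0.5428 = 0.3637
Bulk density: ρ_b = (1−phi)ρ_g + phi·ρ_f = 0.6363×2.76 + 0.3637×1.04
       = 1.756 + 0.378 = 2.134 g/cm³

2.13 g/cm³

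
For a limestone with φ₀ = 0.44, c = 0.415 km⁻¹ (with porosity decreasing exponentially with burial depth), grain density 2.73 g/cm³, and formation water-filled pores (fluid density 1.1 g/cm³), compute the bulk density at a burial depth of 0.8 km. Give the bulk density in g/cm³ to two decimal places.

Porosity at depth: φ = 0.44·exp(−0.415×0.8) = 0.44×0.7175 = 0.3157
Bulk density: ρ_b = (1−φ)ρ_g + φ·ρ_f = 0.6843×2.73 + 0.3157×1.1
       = 1.868 + 0.347 = 2.215 g/cm³

2.22 g/cm³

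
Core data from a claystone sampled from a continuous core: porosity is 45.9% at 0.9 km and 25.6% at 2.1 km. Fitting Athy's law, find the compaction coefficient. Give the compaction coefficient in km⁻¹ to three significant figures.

0.487 km⁻¹

Athy: phi(z) = phi₀ e^(−βz) ⇒ phi₁/phi₂ = e^{β(z₂−z₁)} ⇒ β = ln(phi₁/phi₂)/(z₂−z₁)
β = ln(0.459/0.256) / (2.1 − 0.9) = ln(1.793) / 1.2 = 0.5839 / 1.2 = 0.4866 km⁻¹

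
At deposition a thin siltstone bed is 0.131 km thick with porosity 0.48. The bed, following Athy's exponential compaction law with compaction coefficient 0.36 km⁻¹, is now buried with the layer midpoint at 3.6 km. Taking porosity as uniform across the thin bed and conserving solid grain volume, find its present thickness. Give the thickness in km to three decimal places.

Porosity at 3.6 km: φ = 0.48·exp(−0.36×3.6) = 0.1313
Solid-volume conservation: h(1−φ) = h₀(1−φ₀) ⇒ h = h₀·(1−φ₀)/(1−φ)
h = 0.131 × (1 − 0.48)/(1 − 0.1313) = 0.131 × 0.5986 = 0.0784 km

0.078 km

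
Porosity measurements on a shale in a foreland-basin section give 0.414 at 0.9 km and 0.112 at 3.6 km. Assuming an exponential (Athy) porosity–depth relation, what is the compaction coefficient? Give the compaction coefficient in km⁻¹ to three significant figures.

Athy: phi(z) = phi₀ e^(−cz) ⇒ phi₁/phi₂ = e^{c(z₂−z₁)} ⇒ c = ln(phi₁/phi₂)/(z₂−z₁)
c = ln(0.414/0.112) / (3.6 − 0.9) = ln(3.696) / 2.7 = 1.3074 / 2.7 = 0.4842 km⁻¹

0.484 km⁻¹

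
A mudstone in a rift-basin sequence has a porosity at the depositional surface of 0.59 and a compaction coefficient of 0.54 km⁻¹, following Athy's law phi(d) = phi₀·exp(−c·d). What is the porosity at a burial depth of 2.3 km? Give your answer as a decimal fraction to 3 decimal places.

phi = phi₀·exp(−c·d) = 0.59 × exp(−0.54 × 2.3) = 0.59 × exp(−1.242)
  = 0.59 × 0.2888 = 0.1704

0.170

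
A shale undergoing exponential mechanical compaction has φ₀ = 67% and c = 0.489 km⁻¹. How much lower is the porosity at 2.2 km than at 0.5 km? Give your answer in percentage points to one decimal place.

φ(0.5) = 0.67·e^(−0.489×0.5) = 0.5247
φ(2.2) = 0.67·e^(−0.489×2.2) = 0.2285
Δφ = 0.5247 − 0.2285 = 0.2962

29.6 percentage points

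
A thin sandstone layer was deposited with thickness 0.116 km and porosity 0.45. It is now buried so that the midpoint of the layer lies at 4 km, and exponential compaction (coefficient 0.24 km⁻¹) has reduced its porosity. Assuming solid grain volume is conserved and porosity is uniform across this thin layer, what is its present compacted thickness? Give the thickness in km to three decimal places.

0.077 km

Porosity at 4 km: φ = 0.45·exp(−0.24×4) = 0.1723
Solid-volume conservation: h(1−φ) = h₀(1−φ₀) ⇒ h = h₀·(1−φ₀)/(1−φ)
h = 0.116 × (1 − 0.45)/(1 − 0.1723) = 0.116 × 0.6645 = 0.0771 km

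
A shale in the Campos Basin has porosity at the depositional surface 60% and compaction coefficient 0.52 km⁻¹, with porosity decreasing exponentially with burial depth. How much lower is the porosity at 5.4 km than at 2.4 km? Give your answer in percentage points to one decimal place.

13.6 percentage points

phi(2.4) = 0.6·e^(−0.52×2.4) = 0.1722
phi(5.4) = 0.6·e^(−0.52×5.4) = 0.0362
Δphi = 0.1722 − 0.0362 = 0.1361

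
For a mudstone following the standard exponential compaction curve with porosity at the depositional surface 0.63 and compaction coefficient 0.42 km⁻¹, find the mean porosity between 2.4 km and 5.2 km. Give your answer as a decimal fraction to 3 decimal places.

⟨φ⟩ = (1/(Z₂−Z₁)) ∫ φ₀ e^(−kZ) dZ = φ₀·(e^(−k·Z₁) − e^(−k·Z₂)) / (k·(Z₂−Z₁))
e^(−0.42×2.4) = 0.3649; e^(−0.42×5.2) = 0.1126
⟨φ⟩ = 0.63 × (0.3649 − 0.1126) / (0.42 × 2.8) = 0.63 × 0.2146 = 0.1352

0.135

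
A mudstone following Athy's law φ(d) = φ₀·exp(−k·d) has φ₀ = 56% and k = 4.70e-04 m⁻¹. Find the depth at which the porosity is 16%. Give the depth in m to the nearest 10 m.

Working in km (1 km = 1000 m; k in km⁻¹ = k in m⁻¹ × 1000):
Invert Athy's law: d = ln(φ₀/φ) / k
d = ln(0.56/0.16) / 0.47 = ln(3.5) / 0.47 = 1.2528 / 0.47 = 2.665 km

2670 m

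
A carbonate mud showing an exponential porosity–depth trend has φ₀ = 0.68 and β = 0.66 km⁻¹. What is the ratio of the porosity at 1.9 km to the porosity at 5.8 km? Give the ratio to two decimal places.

13.12

φ(d₁)/φ(d₂) = e^(−β·d₁)/e^(−β·d₂) = e^{β(d₂−d₁)}
= exp(0.66 × 3.9) = exp(2.574) = 13.1182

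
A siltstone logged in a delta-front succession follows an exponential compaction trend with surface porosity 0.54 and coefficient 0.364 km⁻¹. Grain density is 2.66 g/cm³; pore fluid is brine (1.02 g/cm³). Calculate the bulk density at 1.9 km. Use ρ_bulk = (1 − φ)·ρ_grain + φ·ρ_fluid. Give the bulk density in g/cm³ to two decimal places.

2.22 g/cm³

Porosity at depth: φ = 0.54·exp(−0.364×1.9) = 0.54×0.5008 = 0.2704
Bulk density: ρ_b = (1−φ)ρ_g + φ·ρ_f = 0.7296×2.66 + 0.2704×1.02
       = 1.941 + 0.276 = 2.217 g/cm³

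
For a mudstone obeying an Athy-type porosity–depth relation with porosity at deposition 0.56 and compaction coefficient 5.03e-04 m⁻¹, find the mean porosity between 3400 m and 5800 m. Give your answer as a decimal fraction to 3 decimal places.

Working in km (1 km = 1000 m; k in km⁻¹ = k in m⁻¹ × 1000):
⟨phi⟩ = (1/(z₂−z₁)) ∫ phi₀ e^(−kz) dz = phi₀·(e^(−k·z₁) − e^(−k·z₂)) / (k·(z₂−z₁))
e^(−0.503×3.4) = 0.1808; e^(−0.503×5.8) = 0.0541
⟨phi⟩ = 0.56 × (0.1808 − 0.0541) / (0.503 × 2.4) = 0.56 × 0.1050 = 0.0588

0.059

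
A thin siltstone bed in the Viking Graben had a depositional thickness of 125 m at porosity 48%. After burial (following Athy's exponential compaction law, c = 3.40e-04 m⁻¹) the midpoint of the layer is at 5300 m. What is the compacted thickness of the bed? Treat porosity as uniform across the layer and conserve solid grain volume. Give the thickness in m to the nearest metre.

Working in km (1 km = 1000 m; c in km⁻¹ = c in m⁻¹ × 1000):
Porosity at 5.3 km: n = 0.48·exp(−0.34×5.3) = 0.0792
Solid-volume conservation: h(1−n) = h₀(1−n₀) ⇒ h = h₀·(1−n₀)/(1−n)
h = 0.125 × (1 − 0.48)/(1 − 0.0792) = 0.125 × 0.5647 = 0.0706 km

71 m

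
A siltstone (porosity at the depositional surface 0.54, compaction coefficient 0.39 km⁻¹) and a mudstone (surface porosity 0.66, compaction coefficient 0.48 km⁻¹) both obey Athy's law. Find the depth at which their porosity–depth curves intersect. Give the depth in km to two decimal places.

2.23 km

Set phi₀ₐ e^(−kₐZ) = phi₀ᵦ e^(−kᵦZ) ⇒ ln(phi₀ₐ/phi₀ᵦ) = (kₐ − kᵦ)·Z
Z = ln(0.54/0.66) / (0.39 − 0.48) = -0.2007 / -0.09 = 2.230 km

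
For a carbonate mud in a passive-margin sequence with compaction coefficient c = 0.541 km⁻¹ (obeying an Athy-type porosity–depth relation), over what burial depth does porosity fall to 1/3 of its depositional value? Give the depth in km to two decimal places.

2.03 km

n/n₀ = 1/3 ⇒ exp(−c·Z) = 1/3 ⇒ Z = ln(3) / c
Z = 1.0986 / 0.541 = 2.031 km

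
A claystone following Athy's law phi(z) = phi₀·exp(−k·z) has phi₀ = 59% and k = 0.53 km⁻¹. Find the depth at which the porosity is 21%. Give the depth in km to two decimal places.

Invert Athy's law: z = ln(phi₀/phi) / k
z = ln(0.59/0.21) / 0.53 = ln(2.81) / 0.53 = 1.0330 / 0.53 = 1.949 km

1.95 km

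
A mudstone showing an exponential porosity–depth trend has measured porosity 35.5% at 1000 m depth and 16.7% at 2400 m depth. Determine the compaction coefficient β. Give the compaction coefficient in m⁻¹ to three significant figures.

0.000539 m⁻¹

Working in km (1 km = 1000 m; β in km⁻¹ = β in m⁻¹ × 1000):
Athy: φ(d) = φ₀ e^(−βd) ⇒ φ₁/φ₂ = e^{β(d₂−d₁)} ⇒ β = ln(φ₁/φ₂)/(d₂−d₁)
β = ln(0.355/0.167) / (2.4 − 1) = ln(2.126) / 1.4 = 0.7541 / 1.4 = 0.5387 km⁻¹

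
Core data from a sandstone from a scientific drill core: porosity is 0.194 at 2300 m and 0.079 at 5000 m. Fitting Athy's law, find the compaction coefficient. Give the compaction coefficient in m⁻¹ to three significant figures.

Working in km (1 km = 1000 m; c in km⁻¹ = c in m⁻¹ × 1000):
Athy: φ(Z) = φ₀ e^(−cZ) ⇒ φ₁/φ₂ = e^{c(Z₂−Z₁)} ⇒ c = ln(φ₁/φ₂)/(Z₂−Z₁)
c = ln(0.194/0.079) / (5 − 2.3) = ln(2.456) / 2.7 = 0.8984 / 2.7 = 0.3327 km⁻¹

0.000333 m⁻¹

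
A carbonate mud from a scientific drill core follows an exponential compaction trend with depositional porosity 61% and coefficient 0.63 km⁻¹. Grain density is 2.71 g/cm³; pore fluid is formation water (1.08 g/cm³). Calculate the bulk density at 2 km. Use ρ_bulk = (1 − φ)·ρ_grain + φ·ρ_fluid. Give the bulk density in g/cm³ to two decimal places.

2.43 g/cm³

Porosity at depth: n = 0.61·exp(−0.63×2) = 0.61×0.2837 = 0.1730
Bulk density: ρ_b = (1−n)ρ_g + n·ρ_f = 0.8270×2.71 + 0.1730×1.08
       = 2.241 + 0.187 = 2.428 g/cm³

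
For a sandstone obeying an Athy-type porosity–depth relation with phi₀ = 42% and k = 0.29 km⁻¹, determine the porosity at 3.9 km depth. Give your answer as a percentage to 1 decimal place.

13.6%

phi = phi₀·exp(−k·Z) = 0.42 × exp(−0.29 × 3.9) = 0.42 × exp(−1.131)
  = 0.42 × 0.3227 = 0.1355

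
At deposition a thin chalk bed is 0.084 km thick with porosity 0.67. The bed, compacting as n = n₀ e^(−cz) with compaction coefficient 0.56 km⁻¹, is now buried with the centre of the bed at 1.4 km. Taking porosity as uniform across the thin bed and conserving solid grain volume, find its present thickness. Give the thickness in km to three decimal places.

Porosity at 1.4 km: n = 0.67·exp(−0.56×1.4) = 0.3059
Solid-volume conservation: h(1−n) = h₀(1−n₀) ⇒ h = h₀·(1−n₀)/(1−n)
h = 0.084 × (1 − 0.67)/(1 − 0.3059) = 0.084 × 0.4754 = 0.0399 km

0.040 km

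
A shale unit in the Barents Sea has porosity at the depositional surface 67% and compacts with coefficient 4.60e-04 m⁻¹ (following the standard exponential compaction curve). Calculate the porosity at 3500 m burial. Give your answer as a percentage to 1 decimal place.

Working in km (1 km = 1000 m; β in km⁻¹ = β in m⁻¹ × 1000):
phi = phi₀·exp(−β·Z) = 0.67 × exp(−0.46 × 3.5) = 0.67 × exp(−1.61)
  = 0.67 × 0.1999 = 0.1339

13.4%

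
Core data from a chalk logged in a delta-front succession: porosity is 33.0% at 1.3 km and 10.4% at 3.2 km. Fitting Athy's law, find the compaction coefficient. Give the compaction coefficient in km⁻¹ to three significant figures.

0.608 km⁻¹

Athy: φ(z) = φ₀ e^(−βz) ⇒ φ₁/φ₂ = e^{β(z₂−z₁)} ⇒ β = ln(φ₁/φ₂)/(z₂−z₁)
β = ln(0.33/0.104) / (3.2 − 1.3) = ln(3.173) / 1.9 = 1.1547 / 1.9 = 0.6077 km⁻¹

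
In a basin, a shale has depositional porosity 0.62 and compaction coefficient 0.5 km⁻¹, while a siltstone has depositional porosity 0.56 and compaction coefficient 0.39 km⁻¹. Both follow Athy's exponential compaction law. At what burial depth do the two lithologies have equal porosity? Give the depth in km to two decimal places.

0.93 km

Set phi₀ₐ e^(−βₐz) = phi₀ᵦ e^(−βᵦz) ⇒ ln(phi₀ₐ/phi₀ᵦ) = (βₐ − βᵦ)·z
z = ln(0.62/0.56) / (0.5 − 0.39) = 0.1018 / 0.11 = 0.925 km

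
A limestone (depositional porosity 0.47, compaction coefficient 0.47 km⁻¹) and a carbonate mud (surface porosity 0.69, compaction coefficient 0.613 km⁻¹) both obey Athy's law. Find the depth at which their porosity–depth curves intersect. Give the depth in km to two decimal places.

Set φ₀ₐ e^(−cₐz) = φ₀ᵦ e^(−cᵦz) ⇒ ln(φ₀ₐ/φ₀ᵦ) = (cₐ − cᵦ)·z
z = ln(0.47/0.69) / (0.47 − 0.613) = -0.3840 / -0.143 = 2.685 km

2.69 km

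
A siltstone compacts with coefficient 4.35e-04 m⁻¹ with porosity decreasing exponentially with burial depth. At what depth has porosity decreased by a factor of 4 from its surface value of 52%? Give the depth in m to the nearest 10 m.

3190 m

Working in km (1 km = 1000 m; k in km⁻¹ = k in m⁻¹ × 1000):
φ/φ₀ = 1/4 ⇒ exp(−k·Z) = 1/4 ⇒ Z = ln(4) / k
Z = 1.3863 / 0.435 = 3.187 km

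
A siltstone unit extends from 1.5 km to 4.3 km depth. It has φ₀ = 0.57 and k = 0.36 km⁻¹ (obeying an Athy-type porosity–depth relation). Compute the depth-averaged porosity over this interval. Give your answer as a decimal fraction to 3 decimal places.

0.209

⟨φ⟩ = (1/(d₂−d₁)) ∫ φ₀ e^(−kd) dd = φ₀·(e^(−k·d₁) − e^(−k·d₂)) / (k·(d₂−d₁))
e^(−0.36×1.5) = 0.5827; e^(−0.36×4.3) = 0.2127
⟨φ⟩ = 0.57 × (0.5827 − 0.2127) / (0.36 × 2.8) = 0.57 × 0.3671 = 0.2093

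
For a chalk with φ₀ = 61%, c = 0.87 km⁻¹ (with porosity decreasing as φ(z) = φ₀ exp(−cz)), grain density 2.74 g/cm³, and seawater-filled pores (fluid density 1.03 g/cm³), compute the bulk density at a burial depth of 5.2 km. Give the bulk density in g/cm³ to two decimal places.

Porosity at depth: φ = 0.61·exp(−0.87×5.2) = 0.61×0.0108 = 0.0066
Bulk density: ρ_b = (1−φ)ρ_g + φ·ρ_f = 0.9934×2.74 + 0.0066×1.03
       = 2.722 + 0.007 = 2.729 g/cm³

2.73 g/cm³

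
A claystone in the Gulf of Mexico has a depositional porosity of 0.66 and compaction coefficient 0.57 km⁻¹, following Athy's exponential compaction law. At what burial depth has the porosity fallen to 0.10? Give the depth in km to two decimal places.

Invert Athy's law: d = ln(phi₀/phi) / β
d = ln(0.66/0.1) / 0.57 = ln(6.6) / 0.57 = 1.8871 / 0.57 = 3.311 km

3.31 km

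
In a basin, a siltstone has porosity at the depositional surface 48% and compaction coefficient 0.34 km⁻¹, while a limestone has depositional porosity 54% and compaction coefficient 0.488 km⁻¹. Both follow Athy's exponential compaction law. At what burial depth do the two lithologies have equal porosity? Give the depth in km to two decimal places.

Set n₀ₐ e^(−cₐZ) = n₀ᵦ e^(−cᵦZ) ⇒ ln(n₀ₐ/n₀ᵦ) = (cₐ − cᵦ)·Z
Z = ln(0.48/0.54) / (0.34 − 0.488) = -0.1178 / -0.148 = 0.796 km

0.80 km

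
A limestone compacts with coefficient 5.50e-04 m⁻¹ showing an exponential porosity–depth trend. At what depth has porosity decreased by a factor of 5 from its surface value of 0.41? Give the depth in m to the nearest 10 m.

Working in km (1 km = 1000 m; β in km⁻¹ = β in m⁻¹ × 1000):
φ/φ₀ = 1/5 ⇒ exp(−β·Z) = 1/5 ⇒ Z = ln(5) / β
Z = 1.6094 / 0.55 = 2.926 km

2930 m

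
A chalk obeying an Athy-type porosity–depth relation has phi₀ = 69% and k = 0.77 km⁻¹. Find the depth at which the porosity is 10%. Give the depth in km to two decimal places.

Invert Athy's law: d = ln(phi₀/phi) / k
d = ln(0.69/0.1) / 0.77 = ln(6.9) / 0.77 = 1.9315 / 0.77 = 2.508 km

2.51 km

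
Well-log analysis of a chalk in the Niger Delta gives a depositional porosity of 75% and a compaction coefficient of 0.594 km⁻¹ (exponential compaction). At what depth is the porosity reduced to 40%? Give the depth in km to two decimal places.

1.06 km

Invert Athy's law: Z = ln(φ₀/φ) / c
Z = ln(0.75/0.4) / 0.594 = ln(1.875) / 0.594 = 0.6286 / 0.594 = 1.058 km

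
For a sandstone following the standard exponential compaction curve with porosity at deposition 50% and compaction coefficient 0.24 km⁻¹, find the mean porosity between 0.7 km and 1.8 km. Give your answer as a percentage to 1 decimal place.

⟨phi⟩ = (1/(z₂−z₁)) ∫ phi₀ e^(−βz) dz = phi₀·(e^(−β·z₁) − e^(−β·z₂)) / (β·(z₂−z₁))
e^(−0.24×0.7) = 0.8454; e^(−0.24×1.8) = 0.6492
⟨phi⟩ = 0.5 × (0.8454 − 0.6492) / (0.24 × 1.1) = 0.5 × 0.7430 = 0.3715

37.1%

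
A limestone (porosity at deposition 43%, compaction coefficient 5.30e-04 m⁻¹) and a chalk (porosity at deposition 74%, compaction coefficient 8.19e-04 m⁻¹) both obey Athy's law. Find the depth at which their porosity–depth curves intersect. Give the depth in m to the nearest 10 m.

Working in km (1 km = 1000 m; k in km⁻¹ = k in m⁻¹ × 1000):
Set phi₀ₐ e^(−kₐd) = phi₀ᵦ e^(−kᵦd) ⇒ ln(phi₀ₐ/phi₀ᵦ) = (kₐ − kᵦ)·d
d = ln(0.43/0.74) / (0.53 − 0.819) = -0.5429 / -0.289 = 1.878 km

1880 m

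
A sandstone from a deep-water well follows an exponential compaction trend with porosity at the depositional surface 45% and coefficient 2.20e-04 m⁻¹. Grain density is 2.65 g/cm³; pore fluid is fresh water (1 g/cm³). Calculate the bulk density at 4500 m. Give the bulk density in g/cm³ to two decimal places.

2.37 g/cm³

Working in km (1 km = 1000 m; β in km⁻¹ = β in m⁻¹ × 1000):
Porosity at depth: φ = 0.45·exp(−0.22×4.5) = 0.45×0.3716 = 0.1672
Bulk density: ρ_b = (1−φ)ρ_g + φ·ρ_f = 0.8328×2.65 + 0.1672×1
       = 2.207 + 0.167 = 2.374 g/cm³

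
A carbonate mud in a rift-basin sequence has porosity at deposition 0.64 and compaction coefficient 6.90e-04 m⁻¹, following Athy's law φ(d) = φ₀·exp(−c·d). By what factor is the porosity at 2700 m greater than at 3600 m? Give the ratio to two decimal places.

1.86

Working in km (1 km = 1000 m; c in km⁻¹ = c in m⁻¹ × 1000):
φ(d₁)/φ(d₂) = e^(−c·d₁)/e^(−c·d₂) = e^{c(d₂−d₁)}
= exp(0.69 × 0.9) = exp(0.621) = 1.8608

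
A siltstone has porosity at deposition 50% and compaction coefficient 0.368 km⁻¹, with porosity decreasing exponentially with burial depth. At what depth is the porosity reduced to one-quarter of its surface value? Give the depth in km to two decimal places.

3.77 km

n/n₀ = 1/4 ⇒ exp(−c·Z) = 1/4 ⇒ Z = ln(4) / c
Z = 1.3863 / 0.368 = 3.767 km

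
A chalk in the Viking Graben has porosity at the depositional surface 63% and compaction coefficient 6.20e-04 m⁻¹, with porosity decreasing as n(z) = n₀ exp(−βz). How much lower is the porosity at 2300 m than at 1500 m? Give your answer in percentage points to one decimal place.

9.7 percentage points

Working in km (1 km = 1000 m; β in km⁻¹ = β in m⁻¹ × 1000):
n(1.5) = 0.63·e^(−0.62×1.5) = 0.2486
n(2.3) = 0.63·e^(−0.62×2.3) = 0.1514
Δn = 0.2486 − 0.1514 = 0.0972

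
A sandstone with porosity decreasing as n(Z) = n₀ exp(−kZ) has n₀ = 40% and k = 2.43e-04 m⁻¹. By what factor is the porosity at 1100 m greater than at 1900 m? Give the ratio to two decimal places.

Working in km (1 km = 1000 m; k in km⁻¹ = k in m⁻¹ × 1000):
n(Z₁)/n(Z₂) = e^(−k·Z₁)/e^(−k·Z₂) = e^{k(Z₂−Z₁)}
= exp(0.243 × 0.8) = exp(0.1944) = 1.2146

1.21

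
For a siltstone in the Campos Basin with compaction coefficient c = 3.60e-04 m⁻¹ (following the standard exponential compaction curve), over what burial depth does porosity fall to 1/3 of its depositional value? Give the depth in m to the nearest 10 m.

3050 m

Working in km (1 km = 1000 m; c in km⁻¹ = c in m⁻¹ × 1000):
phi/phi₀ = 1/3 ⇒ exp(−c·z) = 1/3 ⇒ z = ln(3) / c
z = 1.0986 / 0.36 = 3.052 km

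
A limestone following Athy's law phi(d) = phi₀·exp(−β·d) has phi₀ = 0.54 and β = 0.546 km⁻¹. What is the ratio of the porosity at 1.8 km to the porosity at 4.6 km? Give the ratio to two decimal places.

phi(d₁)/phi(d₂) = e^(−β·d₁)/e^(−β·d₂) = e^{β(d₂−d₁)}
= exp(0.546 × 2.8) = exp(1.529) = 4.6126

4.61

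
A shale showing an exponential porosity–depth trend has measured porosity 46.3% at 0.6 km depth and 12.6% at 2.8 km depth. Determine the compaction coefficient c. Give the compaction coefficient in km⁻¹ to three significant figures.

Athy: φ(z) = φ₀ e^(−cz) ⇒ φ₁/φ₂ = e^{c(z₂−z₁)} ⇒ c = ln(φ₁/φ₂)/(z₂−z₁)
c = ln(0.463/0.126) / (2.8 − 0.6) = ln(3.675) / 2.2 = 1.3014 / 2.2 = 0.5916 km⁻¹

0.592 km⁻¹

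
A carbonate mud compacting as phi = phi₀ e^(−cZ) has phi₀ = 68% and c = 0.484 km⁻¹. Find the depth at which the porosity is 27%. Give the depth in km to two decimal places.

1.91 km

Invert Athy's law: Z = ln(phi₀/phi) / c
Z = ln(0.68/0.27) / 0.484 = ln(2.519) / 0.484 = 0.9237 / 0.484 = 1.908 km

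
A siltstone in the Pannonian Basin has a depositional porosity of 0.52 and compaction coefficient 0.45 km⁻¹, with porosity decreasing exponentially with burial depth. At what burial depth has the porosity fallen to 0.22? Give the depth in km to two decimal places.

Invert Athy's law: d = ln(φ₀/φ) / k
d = ln(0.52/0.22) / 0.45 = ln(2.364) / 0.45 = 0.8602 / 0.45 = 1.912 km

1.91 km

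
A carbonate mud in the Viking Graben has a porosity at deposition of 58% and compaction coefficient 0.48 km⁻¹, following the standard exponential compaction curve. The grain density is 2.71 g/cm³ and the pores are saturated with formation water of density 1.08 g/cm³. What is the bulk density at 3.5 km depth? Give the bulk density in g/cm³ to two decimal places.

2.53 g/cm³

Porosity at depth: phi = 0.58·exp(−0.48×3.5) = 0.58×0.1864 = 0.1081
Bulk density: ρ_b = (1−phi)ρ_g + phi·ρ_f = 0.8919×2.71 + 0.1081×1.08
       = 2.417 + 0.117 = 2.534 g/cm³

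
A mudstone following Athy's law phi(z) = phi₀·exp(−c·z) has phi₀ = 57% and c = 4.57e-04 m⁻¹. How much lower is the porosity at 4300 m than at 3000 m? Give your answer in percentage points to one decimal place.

6.5 percentage points

Working in km (1 km = 1000 m; c in km⁻¹ = c in m⁻¹ × 1000):
phi(3) = 0.57·e^(−0.457×3) = 0.1447
phi(4.3) = 0.57·e^(−0.457×4.3) = 0.0799
Δphi = 0.1447 − 0.0799 = 0.0648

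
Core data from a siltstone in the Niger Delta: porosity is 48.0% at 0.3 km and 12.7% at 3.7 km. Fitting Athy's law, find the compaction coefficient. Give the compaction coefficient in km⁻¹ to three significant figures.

0.391 km⁻¹

Athy: n(z) = n₀ e^(−cz) ⇒ n₁/n₂ = e^{c(z₂−z₁)} ⇒ c = ln(n₁/n₂)/(z₂−z₁)
c = ln(0.48/0.127) / (3.7 − 0.3) = ln(3.78) / 3.4 = 1.3296 / 3.4 = 0.3911 km⁻¹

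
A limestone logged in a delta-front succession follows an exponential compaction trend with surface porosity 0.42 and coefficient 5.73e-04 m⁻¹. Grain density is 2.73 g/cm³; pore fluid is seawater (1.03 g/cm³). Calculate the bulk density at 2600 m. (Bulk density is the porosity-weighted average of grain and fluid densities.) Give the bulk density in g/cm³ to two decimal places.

2.57 g/cm³

Working in km (1 km = 1000 m; c in km⁻¹ = c in m⁻¹ × 1000):
Porosity at depth: φ = 0.42·exp(−0.573×2.6) = 0.42×0.2254 = 0.0947
Bulk density: ρ_b = (1−φ)ρ_g + φ·ρ_f = 0.9053×2.73 + 0.0947×1.03
       = 2.472 + 0.098 = 2.569 g/cm³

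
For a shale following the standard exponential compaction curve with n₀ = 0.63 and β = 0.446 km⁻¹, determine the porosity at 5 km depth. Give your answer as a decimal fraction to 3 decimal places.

0.068

n = n₀·exp(−β·d) = 0.63 × exp(−0.446 × 5) = 0.63 × exp(−2.23)
  = 0.63 × 0.1075 = 0.0677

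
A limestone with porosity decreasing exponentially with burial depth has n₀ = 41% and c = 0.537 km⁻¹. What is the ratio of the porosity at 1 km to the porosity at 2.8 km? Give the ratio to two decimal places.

2.63

n(Z₁)/n(Z₂) = e^(−c·Z₁)/e^(−c·Z₂) = e^{c(Z₂−Z₁)}
= exp(0.537 × 1.8) = exp(0.9666) = 2.6290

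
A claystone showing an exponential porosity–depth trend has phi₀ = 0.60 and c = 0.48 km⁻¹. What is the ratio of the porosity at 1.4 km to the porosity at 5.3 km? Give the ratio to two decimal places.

6.50

phi(z₁)/phi(z₂) = e^(−c·z₁)/e^(−c·z₂) = e^{c(z₂−z₁)}
= exp(0.48 × 3.9) = exp(1.872) = 6.5013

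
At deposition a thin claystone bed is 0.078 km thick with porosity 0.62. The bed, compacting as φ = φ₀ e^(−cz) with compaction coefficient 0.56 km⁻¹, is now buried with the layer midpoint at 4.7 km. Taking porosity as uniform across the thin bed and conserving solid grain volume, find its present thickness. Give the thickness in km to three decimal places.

Porosity at 4.7 km: φ = 0.62·exp(−0.56×4.7) = 0.0446
Solid-volume conservation: h(1−φ) = h₀(1−φ₀) ⇒ h = h₀·(1−φ₀)/(1−φ)
h = 0.078 × (1 − 0.62)/(1 − 0.0446) = 0.078 × 0.3977 = 0.0310 km

0.031 km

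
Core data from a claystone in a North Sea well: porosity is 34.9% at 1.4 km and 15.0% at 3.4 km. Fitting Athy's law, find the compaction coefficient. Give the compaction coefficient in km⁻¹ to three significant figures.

Athy: n(d) = n₀ e^(−kd) ⇒ n₁/n₂ = e^{k(d₂−d₁)} ⇒ k = ln(n₁/n₂)/(d₂−d₁)
k = ln(0.349/0.15) / (3.4 − 1.4) = ln(2.327) / 2 = 0.8444 / 2 = 0.4222 km⁻¹

0.422 km⁻¹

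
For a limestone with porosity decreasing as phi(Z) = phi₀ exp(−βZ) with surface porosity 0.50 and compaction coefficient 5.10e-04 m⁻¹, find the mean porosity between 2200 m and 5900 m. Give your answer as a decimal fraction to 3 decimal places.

Working in km (1 km = 1000 m; β in km⁻¹ = β in m⁻¹ × 1000):
⟨phi⟩ = (1/(Z₂−Z₁)) ∫ phi₀ e^(−βZ) dZ = phi₀·(e^(−β·Z₁) − e^(−β·Z₂)) / (β·(Z₂−Z₁))
e^(−0.51×2.2) = 0.3256; e^(−0.51×5.9) = 0.0493
⟨phi⟩ = 0.5 × (0.3256 − 0.0493) / (0.51 × 3.7) = 0.5 × 0.1464 = 0.0732

0.073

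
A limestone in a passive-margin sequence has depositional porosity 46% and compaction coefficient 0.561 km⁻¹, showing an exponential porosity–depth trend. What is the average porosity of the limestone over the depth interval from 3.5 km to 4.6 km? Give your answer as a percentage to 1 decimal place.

4.8%

⟨n⟩ = (1/(Z₂−Z₁)) ∫ n₀ e^(−kZ) dZ = n₀·(e^(−k·Z₁) − e^(−k·Z₂)) / (k·(Z₂−Z₁))
e^(−0.561×3.5) = 0.1404; e^(−0.561×4.6) = 0.0757
⟨n⟩ = 0.46 × (0.1404 − 0.0757) / (0.561 × 1.1) = 0.46 × 0.1047 = 0.0482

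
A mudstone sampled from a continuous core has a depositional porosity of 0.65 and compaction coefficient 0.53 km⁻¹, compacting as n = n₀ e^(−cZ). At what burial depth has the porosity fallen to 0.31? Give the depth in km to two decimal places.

Invert Athy's law: Z = ln(n₀/n) / c
Z = ln(0.65/0.31) / 0.53 = ln(2.097) / 0.53 = 0.7404 / 0.53 = 1.397 km

1.40 km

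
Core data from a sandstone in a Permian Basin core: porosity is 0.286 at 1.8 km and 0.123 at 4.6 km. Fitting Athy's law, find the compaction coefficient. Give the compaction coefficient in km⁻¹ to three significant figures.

Athy: n(Z) = n₀ e^(−kZ) ⇒ n₁/n₂ = e^{k(Z₂−Z₁)} ⇒ k = ln(n₁/n₂)/(Z₂−Z₁)
k = ln(0.286/0.123) / (4.6 − 1.8) = ln(2.325) / 2.8 = 0.8438 / 2.8 = 0.3014 km⁻¹

0.301 km⁻¹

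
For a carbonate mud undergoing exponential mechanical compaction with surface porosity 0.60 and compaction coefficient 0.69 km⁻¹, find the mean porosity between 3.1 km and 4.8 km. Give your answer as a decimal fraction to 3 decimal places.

0.042

⟨n⟩ = (1/(z₂−z₁)) ∫ n₀ e^(−βz) dz = n₀·(e^(−β·z₁) − e^(−β·z₂)) / (β·(z₂−z₁))
e^(−0.69×3.1) = 0.1178; e^(−0.69×4.8) = 0.0364
⟨n⟩ = 0.6 × (0.1178 − 0.0364) / (0.69 × 1.7) = 0.6 × 0.0693 = 0.0416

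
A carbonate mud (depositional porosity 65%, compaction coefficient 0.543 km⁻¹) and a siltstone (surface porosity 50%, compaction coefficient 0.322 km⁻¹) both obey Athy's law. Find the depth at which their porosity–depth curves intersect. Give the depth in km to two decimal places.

Set n₀ₐ e^(−cₐz) = n₀ᵦ e^(−cᵦz) ⇒ ln(n₀ₐ/n₀ᵦ) = (cₐ − cᵦ)·z
z = ln(0.65/0.5) / (0.543 − 0.322) = 0.2624 / 0.221 = 1.187 km

1.19 km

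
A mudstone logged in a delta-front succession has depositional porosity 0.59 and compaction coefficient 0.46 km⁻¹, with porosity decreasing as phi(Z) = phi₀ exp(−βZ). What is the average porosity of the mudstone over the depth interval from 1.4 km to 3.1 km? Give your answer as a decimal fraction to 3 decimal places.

0.215

⟨phi⟩ = (1/(Z₂−Z₁)) ∫ phi₀ e^(−βZ) dZ = phi₀·(e^(−β·Z₁) − e^(−β·Z₂)) / (β·(Z₂−Z₁))
e^(−0.46×1.4) = 0.5252; e^(−0.46×3.1) = 0.2403
⟨phi⟩ = 0.59 × (0.5252 − 0.2403) / (0.46 × 1.7) = 0.59 × 0.3643 = 0.2150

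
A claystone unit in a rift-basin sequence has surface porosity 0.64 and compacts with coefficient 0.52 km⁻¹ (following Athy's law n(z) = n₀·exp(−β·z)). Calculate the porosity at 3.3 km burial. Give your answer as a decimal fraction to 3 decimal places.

0.115

n = n₀·exp(−β·z) = 0.64 × exp(−0.52 × 3.3) = 0.64 × exp(−1.716)
  = 0.64 × 0.1798 = 0.1151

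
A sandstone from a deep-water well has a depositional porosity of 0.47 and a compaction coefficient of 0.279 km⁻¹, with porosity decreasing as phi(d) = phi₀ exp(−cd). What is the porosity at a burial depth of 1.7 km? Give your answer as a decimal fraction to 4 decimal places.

phi = phi₀·exp(−c·d) = 0.47 × exp(−0.279 × 1.7) = 0.47 × exp(−0.4743)
  = 0.47 × 0.6223 = 0.2925

0.2925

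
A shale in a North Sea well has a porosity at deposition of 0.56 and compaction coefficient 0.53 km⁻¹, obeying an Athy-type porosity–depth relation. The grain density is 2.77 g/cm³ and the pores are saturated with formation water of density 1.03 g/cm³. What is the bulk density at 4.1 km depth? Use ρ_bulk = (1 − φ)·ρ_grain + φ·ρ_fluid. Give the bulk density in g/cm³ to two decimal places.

Porosity at depth: φ = 0.56·exp(−0.53×4.1) = 0.56×0.1138 = 0.0637
Bulk density: ρ_b = (1−φ)ρ_g + φ·ρ_f = 0.9363×2.77 + 0.0637×1.03
       = 2.593 + 0.066 = 2.659 g/cm³

2.66 g/cm³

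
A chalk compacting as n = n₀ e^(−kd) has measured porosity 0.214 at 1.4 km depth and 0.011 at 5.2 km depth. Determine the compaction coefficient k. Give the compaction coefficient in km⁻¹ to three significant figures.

0.781 km⁻¹

Athy: n(d) = n₀ e^(−kd) ⇒ n₁/n₂ = e^{k(d₂−d₁)} ⇒ k = ln(n₁/n₂)/(d₂−d₁)
k = ln(0.214/0.011) / (5.2 − 1.4) = ln(19.45) / 3.8 = 2.9681 / 3.8 = 0.7811 km⁻¹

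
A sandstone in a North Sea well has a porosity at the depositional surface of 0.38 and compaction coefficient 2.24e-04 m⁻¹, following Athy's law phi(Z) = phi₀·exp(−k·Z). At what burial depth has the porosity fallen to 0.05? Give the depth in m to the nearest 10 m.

Working in km (1 km = 1000 m; k in km⁻¹ = k in m⁻¹ × 1000):
Invert Athy's law: Z = ln(phi₀/phi) / k
Z = ln(0.38/0.05) / 0.224 = ln(7.6) / 0.224 = 2.0281 / 0.224 = 9.054 km

9050 m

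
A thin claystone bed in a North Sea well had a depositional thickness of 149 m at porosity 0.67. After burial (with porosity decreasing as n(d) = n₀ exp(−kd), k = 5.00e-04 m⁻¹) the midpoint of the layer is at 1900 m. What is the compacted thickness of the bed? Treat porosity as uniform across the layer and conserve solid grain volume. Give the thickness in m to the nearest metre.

Working in km (1 km = 1000 m; k in km⁻¹ = k in m⁻¹ × 1000):
Porosity at 1.9 km: n = 0.67·exp(−0.5×1.9) = 0.2591
Solid-volume conservation: h(1−n) = h₀(1−n₀) ⇒ h = h₀·(1−n₀)/(1−n)
h = 0.149 × (1 − 0.67)/(1 − 0.2591) = 0.149 × 0.4454 = 0.0664 km

66 m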